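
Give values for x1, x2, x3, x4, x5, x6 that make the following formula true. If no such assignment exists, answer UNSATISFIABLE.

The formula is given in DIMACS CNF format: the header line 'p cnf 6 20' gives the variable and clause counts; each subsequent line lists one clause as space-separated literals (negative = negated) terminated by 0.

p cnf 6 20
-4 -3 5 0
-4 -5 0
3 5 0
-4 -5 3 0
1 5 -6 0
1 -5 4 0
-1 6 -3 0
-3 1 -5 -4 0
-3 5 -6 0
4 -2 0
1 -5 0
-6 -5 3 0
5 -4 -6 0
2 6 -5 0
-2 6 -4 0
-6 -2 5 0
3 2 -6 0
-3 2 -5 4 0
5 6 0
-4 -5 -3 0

UNSATISFIABLE

Suppose x4 = False.
Unit clause (¬x2) forces x2 = False.
Suppose x3 = True.
Unit clause (¬x5) forces x5 = False.
Unit clause (¬x6) forces x6 = False.
But (x6) is also a unit clause — contradiction.
That branch fails; take x3 = False instead.
Unit clause (x5) forces x5 = True.
Unit clause (x1) forces x1 = True.
Unit clause (¬x6) forces x6 = False.
But (x6) is also a unit clause — contradiction.
Neither x3 = True nor x3 = False works.
That branch fails; take x4 = True instead.
Unit clause (¬x5) forces x5 = False.
Unit clause (¬x3) forces x3 = False.
But (x3) is also a unit clause — contradiction.
Neither x4 = True nor x4 = False works.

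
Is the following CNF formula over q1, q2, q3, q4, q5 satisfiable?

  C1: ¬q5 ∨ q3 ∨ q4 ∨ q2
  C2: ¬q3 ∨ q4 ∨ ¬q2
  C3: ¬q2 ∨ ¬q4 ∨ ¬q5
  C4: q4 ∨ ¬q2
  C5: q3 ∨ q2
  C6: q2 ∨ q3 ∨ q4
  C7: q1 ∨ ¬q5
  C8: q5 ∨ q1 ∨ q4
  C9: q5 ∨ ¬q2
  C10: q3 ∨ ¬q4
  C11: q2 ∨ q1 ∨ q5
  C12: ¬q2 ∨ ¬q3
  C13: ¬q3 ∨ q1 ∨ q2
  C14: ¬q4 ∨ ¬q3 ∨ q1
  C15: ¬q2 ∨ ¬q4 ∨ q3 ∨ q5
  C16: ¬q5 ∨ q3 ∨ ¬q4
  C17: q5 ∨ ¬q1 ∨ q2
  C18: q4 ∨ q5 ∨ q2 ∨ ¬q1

Try q4 = False.
The clause (¬q2) is unit, so q2 = False.
The clause (q3) is unit, so q3 = True.
The clause (q1) is unit, so q1 = True.
The clause (q5) is unit, so q5 = True.
This assignment satisfies each clause.
A satisfying assignment: q1: True,  q2: False,  q3: True,  q4: False,  q5: True.

Yes, satisfiable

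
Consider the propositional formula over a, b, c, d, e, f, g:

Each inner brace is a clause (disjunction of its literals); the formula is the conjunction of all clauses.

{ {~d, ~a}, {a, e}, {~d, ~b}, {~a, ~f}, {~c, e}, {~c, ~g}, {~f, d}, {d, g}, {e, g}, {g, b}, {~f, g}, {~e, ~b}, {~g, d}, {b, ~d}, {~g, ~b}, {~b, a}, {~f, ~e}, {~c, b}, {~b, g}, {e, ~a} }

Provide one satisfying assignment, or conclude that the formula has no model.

Suppose d = 0.
(~f) alone gives f = 0.
(g) alone gives g = 1.
But (~g) is also a unit clause — contradiction.
That branch fails; take d = 1 instead.
(~a) alone gives a = 0.
(e) alone gives e = 1.
(~b) alone gives b = 0.
But (b) is also a unit clause — contradiction.
Either choice for d ends in contradiction.

UNSATISFIABLE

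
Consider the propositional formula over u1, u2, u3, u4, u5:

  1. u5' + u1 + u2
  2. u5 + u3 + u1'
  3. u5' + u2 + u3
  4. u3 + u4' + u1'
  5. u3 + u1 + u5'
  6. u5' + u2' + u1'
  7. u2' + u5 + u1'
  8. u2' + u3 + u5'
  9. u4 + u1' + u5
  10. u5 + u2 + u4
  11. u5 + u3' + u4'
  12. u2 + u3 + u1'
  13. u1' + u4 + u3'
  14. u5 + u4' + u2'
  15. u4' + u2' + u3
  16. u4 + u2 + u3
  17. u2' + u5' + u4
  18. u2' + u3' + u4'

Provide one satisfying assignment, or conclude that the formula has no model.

u1 ↦ 0, u2 ↦ 1, u3 ↦ 1, u4 ↦ 0, u5 ↦ 0

Case u5 = 0:
Case u3 = 1:
The clause (u4') is unit, so u4 = 0.
The clause (u1') is unit, so u1 = 0.
The clause (u2) is unit, so u2 = 1.
This assignment satisfies each clause.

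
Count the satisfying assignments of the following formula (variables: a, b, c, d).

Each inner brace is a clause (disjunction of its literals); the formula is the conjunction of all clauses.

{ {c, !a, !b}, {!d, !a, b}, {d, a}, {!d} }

3

There are 2^4 = 16 truth assignments over (a, b, c, d).
Check each against the 4 clauses (columns in the order a, b, c, d):
  F F F F  ✗ fails (d || a)
  F F F T  ✗ fails (!d)
  F F T F  ✗ fails (d || a)
  F F T T  ✗ fails (!d)
  F T F F  ✗ fails (d || a)
  F T F T  ✗ fails (!d)
  F T T F  ✗ fails (d || a)
  F T T T  ✗ fails (!d)
  T F F F  ✓ satisfies all
  T F F T  ✗ fails (!d || !a || b)
  T F T F  ✓ satisfies all
  T F T T  ✗ fails (!d || !a || b)
  T T F F  ✗ fails (c || !a || !b)
  T T F T  ✗ fails (c || !a || !b)
  T T T F  ✓ satisfies all
  T T T T  ✗ fails (!d)
3 of the 16 rows are models.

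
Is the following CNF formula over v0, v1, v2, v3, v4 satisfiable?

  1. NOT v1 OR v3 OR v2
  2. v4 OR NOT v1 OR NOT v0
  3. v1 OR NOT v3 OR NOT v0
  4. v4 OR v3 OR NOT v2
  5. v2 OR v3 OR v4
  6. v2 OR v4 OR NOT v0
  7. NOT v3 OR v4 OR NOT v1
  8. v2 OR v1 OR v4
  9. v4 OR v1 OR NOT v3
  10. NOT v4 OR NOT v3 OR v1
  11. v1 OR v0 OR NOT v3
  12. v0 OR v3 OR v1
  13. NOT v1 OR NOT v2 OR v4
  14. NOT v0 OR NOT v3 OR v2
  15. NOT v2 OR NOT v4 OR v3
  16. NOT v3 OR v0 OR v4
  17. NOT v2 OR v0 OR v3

Yes, satisfiable

Case v1 = true:
Case v3 = true:
Unit clause (v4) forces v4 = true.
Case v0 = false:
All clauses hold; v2 can take either value.
A satisfying assignment: v0: false; v1: true; v2: false; v3: true; v4: true.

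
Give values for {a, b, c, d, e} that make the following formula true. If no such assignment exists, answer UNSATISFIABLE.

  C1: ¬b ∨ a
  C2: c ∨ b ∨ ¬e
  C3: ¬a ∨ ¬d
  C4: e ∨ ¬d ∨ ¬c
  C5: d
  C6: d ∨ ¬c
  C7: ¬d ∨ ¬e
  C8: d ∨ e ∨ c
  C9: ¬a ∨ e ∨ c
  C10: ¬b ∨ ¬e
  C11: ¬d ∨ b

UNSATISFIABLE

(d) alone gives d = True.
(¬a) alone gives a = False.
(¬b) alone gives b = False.
But (b) is also a unit clause — contradiction.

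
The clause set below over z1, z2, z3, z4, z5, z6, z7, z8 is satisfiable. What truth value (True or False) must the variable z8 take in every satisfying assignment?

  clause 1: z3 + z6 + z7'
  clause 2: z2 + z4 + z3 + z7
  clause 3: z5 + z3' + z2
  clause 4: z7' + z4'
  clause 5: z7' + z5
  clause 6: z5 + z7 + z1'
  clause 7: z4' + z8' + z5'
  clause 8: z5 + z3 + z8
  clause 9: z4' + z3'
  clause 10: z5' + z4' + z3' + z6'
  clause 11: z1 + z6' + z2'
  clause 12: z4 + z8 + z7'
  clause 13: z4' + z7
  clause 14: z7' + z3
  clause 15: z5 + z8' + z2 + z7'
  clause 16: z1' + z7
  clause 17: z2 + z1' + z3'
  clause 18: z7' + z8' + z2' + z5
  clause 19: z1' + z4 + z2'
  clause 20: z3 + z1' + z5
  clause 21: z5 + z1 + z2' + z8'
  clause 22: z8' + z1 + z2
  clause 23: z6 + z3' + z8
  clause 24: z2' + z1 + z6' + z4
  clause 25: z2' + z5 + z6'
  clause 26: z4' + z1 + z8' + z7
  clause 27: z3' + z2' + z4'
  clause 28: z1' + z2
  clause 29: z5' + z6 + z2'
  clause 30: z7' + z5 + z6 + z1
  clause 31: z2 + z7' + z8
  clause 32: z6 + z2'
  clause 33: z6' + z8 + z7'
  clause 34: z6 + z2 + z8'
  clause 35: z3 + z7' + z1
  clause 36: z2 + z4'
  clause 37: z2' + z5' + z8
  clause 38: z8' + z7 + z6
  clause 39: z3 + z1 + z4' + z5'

Suppose z8 = 1.
Suppose z7 = 0.
(z4') alone gives z4 = 0.
(z1') alone gives z1 = 0.
(z2) alone gives z2 = 1.
(z6') alone gives z6 = 0.
But (z6) is also a unit clause — contradiction.
So z7 must be the other value — set z7 = 1.
(z4') alone gives z4 = 0.
(z5) alone gives z5 = 1.
(z3) alone gives z3 = 1.
Suppose z2 = 1.
(z1') alone gives z1 = 0.
(z6') alone gives z6 = 0.
But (z6) is also a unit clause — contradiction.
So z2 must be the other value — set z2 = 0.
(z1') alone gives z1 = 0.
But (z1) is also a unit clause — contradiction.
Either choice for z2 ends in contradiction.
Either choice for z7 ends in contradiction.
So every satisfying assignment has z8 = False.

False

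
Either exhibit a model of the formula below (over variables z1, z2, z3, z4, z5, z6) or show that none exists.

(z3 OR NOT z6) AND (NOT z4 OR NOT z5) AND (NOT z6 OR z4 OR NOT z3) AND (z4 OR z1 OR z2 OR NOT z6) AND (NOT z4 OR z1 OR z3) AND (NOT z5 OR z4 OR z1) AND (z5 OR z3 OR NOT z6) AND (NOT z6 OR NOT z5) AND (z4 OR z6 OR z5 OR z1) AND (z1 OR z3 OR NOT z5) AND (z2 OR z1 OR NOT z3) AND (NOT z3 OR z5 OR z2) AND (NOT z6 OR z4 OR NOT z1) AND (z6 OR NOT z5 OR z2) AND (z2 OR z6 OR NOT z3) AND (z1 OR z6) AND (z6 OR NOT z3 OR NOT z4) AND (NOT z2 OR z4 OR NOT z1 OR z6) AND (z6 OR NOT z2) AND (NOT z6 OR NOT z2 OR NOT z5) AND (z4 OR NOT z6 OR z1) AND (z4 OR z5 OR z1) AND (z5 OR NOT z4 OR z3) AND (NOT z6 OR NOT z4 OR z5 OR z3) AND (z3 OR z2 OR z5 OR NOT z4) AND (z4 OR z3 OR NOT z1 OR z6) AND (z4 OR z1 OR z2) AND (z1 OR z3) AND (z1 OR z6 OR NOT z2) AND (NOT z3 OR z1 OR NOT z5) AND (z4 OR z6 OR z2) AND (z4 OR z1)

Suppose z3 = true.
Suppose z4 = true.
Unit clause (NOT z5) forces z5 = false.
Unit clause (z2) forces z2 = true.
Unit clause (z6) forces z6 = true.
No clause remains; z1 is free.

z1=true, z2=true, z3=true, z4=true, z5=false, z6=true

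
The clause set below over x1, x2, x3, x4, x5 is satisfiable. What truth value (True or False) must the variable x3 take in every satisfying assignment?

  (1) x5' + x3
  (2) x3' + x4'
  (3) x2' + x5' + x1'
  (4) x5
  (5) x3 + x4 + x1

Suppose x3 = 0.
(x5') alone gives x5 = 0.
But (x5) is also a unit clause — contradiction.
So every satisfying assignment has x3 = True.

True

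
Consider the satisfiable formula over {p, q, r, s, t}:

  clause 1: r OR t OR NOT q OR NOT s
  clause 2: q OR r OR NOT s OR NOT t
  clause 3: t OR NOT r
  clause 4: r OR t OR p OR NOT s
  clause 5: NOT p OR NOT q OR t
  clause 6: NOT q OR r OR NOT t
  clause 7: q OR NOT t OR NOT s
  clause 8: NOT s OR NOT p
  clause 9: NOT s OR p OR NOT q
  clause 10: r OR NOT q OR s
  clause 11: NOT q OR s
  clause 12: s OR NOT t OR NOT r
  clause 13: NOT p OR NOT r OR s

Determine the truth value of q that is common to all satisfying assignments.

False

Suppose q = true.
Unit clause (s) forces s = true.
Unit clause (NOT p) forces p = false.
Now (p) is unsatisfied and unit — conflict.
So every satisfying assignment has q = False.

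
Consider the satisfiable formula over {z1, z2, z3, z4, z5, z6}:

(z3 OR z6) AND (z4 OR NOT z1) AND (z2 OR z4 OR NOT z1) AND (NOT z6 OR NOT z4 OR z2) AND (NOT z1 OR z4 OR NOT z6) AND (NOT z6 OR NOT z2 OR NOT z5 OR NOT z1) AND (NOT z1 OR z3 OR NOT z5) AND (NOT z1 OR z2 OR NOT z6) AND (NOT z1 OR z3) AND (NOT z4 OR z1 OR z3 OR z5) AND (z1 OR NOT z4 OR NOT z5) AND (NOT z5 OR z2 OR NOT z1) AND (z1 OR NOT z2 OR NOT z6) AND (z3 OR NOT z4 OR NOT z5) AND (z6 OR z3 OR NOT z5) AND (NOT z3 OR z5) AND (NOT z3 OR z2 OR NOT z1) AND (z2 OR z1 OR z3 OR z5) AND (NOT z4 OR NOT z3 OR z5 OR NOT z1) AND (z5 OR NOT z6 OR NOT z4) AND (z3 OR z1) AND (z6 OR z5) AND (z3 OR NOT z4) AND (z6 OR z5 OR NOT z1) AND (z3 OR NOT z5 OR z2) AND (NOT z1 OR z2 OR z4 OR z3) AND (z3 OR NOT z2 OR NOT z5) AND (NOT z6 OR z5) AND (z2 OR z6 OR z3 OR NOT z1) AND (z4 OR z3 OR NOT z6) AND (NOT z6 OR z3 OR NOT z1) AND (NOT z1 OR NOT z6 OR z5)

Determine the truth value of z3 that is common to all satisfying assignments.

True

Suppose z3 = false.
From the singleton clause (z6), z6 = true.
From the singleton clause (NOT z1), z1 = false.
Now (z1) is unsatisfied and unit — conflict.
So every satisfying assignment has z3 = True.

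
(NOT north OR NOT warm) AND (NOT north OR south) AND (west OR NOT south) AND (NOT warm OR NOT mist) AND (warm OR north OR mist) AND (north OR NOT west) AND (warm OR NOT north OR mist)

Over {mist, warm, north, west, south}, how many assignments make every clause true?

There are 2^5 = 32 truth assignments over (mist, warm, north, west, south).
Split on north. With north = true, the clauses containing north are satisfied and NOT north drops from the rest; 1 of the 2^4 = 16 assignments to the other variables satisfy what remains.
With north = false, by the same count on the reduced clause set, 2 assignments work.
Total: 1 + 2 = 3.

3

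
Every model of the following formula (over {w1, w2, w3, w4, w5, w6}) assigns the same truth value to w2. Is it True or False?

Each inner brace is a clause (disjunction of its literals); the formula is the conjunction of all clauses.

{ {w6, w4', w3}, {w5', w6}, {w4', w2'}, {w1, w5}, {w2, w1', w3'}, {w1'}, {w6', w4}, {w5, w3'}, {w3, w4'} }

Suppose w2 = 1.
(w4') alone gives w4 = 0.
(w1') alone gives w1 = 0.
(w5) alone gives w5 = 1.
(w6) alone gives w6 = 1.
That conflicts with the unit clause (w6').
So every satisfying assignment has w2 = False.

False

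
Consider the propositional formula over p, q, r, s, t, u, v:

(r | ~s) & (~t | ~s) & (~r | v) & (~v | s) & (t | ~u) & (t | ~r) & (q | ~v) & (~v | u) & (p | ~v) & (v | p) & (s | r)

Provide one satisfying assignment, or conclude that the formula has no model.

UNSATISFIABLE

Suppose r = 1.
Unit clause (v) forces v = 1.
Unit clause (s) forces s = 1.
Unit clause (~t) forces t = 0.
But (t) is also a unit clause — contradiction.
So r must be the other value — set r = 0.
Unit clause (~s) forces s = 0.
But (s) is also a unit clause — contradiction.
Either choice for r ends in contradiction.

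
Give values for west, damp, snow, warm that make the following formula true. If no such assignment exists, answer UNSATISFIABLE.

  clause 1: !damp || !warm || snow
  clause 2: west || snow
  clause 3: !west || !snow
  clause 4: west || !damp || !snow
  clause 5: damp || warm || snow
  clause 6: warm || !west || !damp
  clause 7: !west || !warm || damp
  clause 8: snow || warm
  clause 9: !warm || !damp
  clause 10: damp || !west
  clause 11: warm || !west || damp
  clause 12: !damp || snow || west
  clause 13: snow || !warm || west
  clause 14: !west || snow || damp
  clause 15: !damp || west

Case west = false:
The clause (snow) is unit, so snow = true.
The clause (!damp) is unit, so damp = false.
Every clause is now satisfied; warm is unconstrained.

west: false, damp: false, snow: true, warm: false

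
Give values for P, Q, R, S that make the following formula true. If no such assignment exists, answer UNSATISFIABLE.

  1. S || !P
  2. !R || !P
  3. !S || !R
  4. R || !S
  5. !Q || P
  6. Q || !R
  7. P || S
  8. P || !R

Try S = true.
From the singleton clause (!R), R = false.
Now (R) is unsatisfied and unit — conflict.
That branch fails; take S = false instead.
From the singleton clause (!P), P = false.
Now (P) is unsatisfied and unit — conflict.
Neither S = true nor S = false works.

UNSATISFIABLE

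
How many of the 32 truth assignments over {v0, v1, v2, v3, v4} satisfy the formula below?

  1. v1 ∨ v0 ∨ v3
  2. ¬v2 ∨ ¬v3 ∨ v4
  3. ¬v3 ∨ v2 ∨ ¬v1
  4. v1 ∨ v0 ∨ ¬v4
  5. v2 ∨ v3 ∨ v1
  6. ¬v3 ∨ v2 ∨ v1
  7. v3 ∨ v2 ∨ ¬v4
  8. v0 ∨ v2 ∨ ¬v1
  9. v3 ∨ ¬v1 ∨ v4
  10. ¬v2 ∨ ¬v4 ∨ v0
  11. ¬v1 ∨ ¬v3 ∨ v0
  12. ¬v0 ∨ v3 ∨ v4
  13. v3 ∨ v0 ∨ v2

There are 2^5 = 32 truth assignments over (v0, v1, v2, v3, v4).
Split on v1. With v1 = True, the clauses containing v1 are satisfied and ¬v1 drops from the rest; 2 of the 2^4 = 16 assignments to the other variables satisfy what remains.
With v1 = False, by the same count on the reduced clause set, 2 assignments work.
Total: 2 + 2 = 4.

4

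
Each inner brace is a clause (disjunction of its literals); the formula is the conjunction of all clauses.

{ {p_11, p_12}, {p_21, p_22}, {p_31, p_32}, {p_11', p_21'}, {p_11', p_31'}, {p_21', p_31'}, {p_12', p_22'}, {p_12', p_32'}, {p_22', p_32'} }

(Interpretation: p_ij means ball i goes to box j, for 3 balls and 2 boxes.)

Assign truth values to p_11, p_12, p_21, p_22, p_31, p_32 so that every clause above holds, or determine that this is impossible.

Branch on p_11: set p_11 = 1.
Unit clause (p_21') forces p_21 = 0.
Unit clause (p_22) forces p_22 = 1.
Unit clause (p_31') forces p_31 = 0.
Unit clause (p_32) forces p_32 = 1.
Now (p_32') is unsatisfied and unit — conflict.
So p_11 must be the other value — set p_11 = 0.
Unit clause (p_12) forces p_12 = 1.
Unit clause (p_22') forces p_22 = 0.
Unit clause (p_21) forces p_21 = 1.
Unit clause (p_31') forces p_31 = 0.
Unit clause (p_32) forces p_32 = 1.
Now (p_32') is unsatisfied and unit — conflict.
Both values of p_11 lead to a conflict.

UNSATISFIABLE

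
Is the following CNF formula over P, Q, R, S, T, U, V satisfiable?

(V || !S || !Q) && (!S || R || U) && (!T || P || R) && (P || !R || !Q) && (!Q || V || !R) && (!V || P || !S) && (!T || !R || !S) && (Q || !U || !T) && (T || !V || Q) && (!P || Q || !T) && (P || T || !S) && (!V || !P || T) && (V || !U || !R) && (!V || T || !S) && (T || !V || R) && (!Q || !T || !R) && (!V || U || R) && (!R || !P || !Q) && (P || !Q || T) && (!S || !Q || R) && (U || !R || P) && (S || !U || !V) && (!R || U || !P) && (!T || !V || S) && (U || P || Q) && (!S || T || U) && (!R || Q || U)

Yes, satisfiable

Suppose V = false.
Suppose S = true.
(!Q) alone gives Q = false.
Suppose R = false.
(U) alone gives U = true.
(!T) alone gives T = false.
(P) alone gives P = true.
Every clause now holds.
A satisfying assignment: P: true,  Q: false,  R: false,  S: true,  T: false,  U: true,  V: false.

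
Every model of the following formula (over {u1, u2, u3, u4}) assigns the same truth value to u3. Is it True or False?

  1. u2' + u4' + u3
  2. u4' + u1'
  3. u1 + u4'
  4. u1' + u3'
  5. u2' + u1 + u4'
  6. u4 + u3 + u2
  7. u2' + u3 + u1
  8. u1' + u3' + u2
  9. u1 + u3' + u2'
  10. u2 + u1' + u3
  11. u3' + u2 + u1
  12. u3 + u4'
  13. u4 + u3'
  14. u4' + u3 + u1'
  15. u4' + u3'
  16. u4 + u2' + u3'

Suppose u3 = 1.
(u1') alone gives u1 = 0.
(u4') alone gives u4 = 0.
That conflicts with the unit clause (u4).
So every satisfying assignment has u3 = False.

False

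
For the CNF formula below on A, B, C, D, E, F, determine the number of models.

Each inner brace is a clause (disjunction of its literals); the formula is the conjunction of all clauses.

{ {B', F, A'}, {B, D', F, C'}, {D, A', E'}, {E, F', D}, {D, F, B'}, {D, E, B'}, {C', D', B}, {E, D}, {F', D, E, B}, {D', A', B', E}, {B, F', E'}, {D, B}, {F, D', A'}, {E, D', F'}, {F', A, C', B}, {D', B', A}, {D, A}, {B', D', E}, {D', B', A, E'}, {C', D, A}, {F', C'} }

There are 2^6 = 64 truth assignments over (A, B, C, D, E, F).
Split on C. With C = 1, the clauses containing C are satisfied and C' drops from the rest; 0 of the 2^5 = 32 assignments to the other variables satisfy what remains.
With C = 0, by the same count on the reduced clause set, 3 assignments work.
(One model: A=F, B=F, C=F, D=T, E=F, F=F.)
Total: 0 + 3 = 3.

3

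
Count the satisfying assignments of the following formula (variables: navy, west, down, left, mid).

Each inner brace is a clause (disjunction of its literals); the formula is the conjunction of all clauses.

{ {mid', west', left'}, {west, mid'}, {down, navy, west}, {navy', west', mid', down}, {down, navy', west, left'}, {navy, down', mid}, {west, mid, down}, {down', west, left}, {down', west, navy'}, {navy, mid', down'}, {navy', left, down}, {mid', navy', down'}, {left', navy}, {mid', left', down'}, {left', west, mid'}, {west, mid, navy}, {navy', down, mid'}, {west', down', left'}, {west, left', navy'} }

There are 2^5 = 32 truth assignments over (navy, west, down, left, mid).
Split on navy. With navy = 1, the clauses containing navy are satisfied and navy' drops from the rest; 2 of the 2^4 = 16 assignments to the other variables satisfy what remains.
With navy = 0, by the same count on the reduced clause set, 2 assignments work.
(One model: navy=F, west=T, down=F, left=F, mid=F.)
Total: 2 + 2 = 4.

4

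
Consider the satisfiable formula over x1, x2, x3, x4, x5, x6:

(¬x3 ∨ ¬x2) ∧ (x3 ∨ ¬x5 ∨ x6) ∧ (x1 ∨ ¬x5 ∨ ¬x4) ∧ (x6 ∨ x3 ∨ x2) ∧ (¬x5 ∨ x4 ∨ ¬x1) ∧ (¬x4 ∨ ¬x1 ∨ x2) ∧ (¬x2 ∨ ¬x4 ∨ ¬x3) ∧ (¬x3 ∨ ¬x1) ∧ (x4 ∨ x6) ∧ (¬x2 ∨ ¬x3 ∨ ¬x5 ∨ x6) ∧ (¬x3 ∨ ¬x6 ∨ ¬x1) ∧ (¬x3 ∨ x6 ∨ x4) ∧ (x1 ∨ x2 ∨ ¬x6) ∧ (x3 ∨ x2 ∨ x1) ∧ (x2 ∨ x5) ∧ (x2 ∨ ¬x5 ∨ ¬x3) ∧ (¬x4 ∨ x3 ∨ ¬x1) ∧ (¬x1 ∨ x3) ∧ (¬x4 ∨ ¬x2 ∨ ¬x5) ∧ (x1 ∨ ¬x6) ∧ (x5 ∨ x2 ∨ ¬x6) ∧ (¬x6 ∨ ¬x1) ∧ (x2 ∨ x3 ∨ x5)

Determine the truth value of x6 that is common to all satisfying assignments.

Suppose x6 = True.
(x1) alone gives x1 = True.
That conflicts with the unit clause (¬x1).
So every satisfying assignment has x6 = False.

False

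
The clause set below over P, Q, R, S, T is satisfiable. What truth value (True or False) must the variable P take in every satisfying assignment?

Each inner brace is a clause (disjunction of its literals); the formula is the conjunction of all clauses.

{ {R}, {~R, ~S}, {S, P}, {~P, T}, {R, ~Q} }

True

Suppose P = 0.
From the singleton clause (R), R = 1.
From the singleton clause (~S), S = 0.
But (S) is also a unit clause — contradiction.
So every satisfying assignment has P = True.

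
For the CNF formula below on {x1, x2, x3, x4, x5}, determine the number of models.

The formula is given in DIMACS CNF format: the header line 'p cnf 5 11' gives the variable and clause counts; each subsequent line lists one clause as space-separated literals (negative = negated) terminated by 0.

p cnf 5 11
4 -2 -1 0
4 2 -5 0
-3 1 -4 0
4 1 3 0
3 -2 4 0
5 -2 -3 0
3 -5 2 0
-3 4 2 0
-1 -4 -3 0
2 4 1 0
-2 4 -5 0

There are 2^5 = 32 truth assignments over (x1, x2, x3, x4, x5).
Split on x1. With x1 = True, the clauses containing x1 are satisfied and ¬x1 drops from the rest; 4 of the 2^4 = 16 assignments to the other variables satisfy what remains.
With x1 = False, by the same count on the reduced clause set, 3 assignments work.
(One model: x1=F, x2=F, x3=F, x4=T, x5=F.)
Total: 4 + 3 = 7.

7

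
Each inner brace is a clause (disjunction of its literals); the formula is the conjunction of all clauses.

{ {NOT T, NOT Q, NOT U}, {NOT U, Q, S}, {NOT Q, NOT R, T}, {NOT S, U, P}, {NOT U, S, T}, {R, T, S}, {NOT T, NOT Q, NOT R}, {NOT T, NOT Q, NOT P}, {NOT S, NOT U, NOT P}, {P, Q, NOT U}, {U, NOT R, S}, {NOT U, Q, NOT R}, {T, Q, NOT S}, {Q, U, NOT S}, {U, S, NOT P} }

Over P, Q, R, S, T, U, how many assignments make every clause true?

There are 2^6 = 64 truth assignments over (P, Q, R, S, T, U).
Split on P. With P = true, the clauses containing P are satisfied and NOT P drops from the rest; 1 of the 2^5 = 32 assignments to the other variables satisfy what remains.
With P = false, by the same count on the reduced clause set, 3 assignments work.
Total: 1 + 3 = 4.

4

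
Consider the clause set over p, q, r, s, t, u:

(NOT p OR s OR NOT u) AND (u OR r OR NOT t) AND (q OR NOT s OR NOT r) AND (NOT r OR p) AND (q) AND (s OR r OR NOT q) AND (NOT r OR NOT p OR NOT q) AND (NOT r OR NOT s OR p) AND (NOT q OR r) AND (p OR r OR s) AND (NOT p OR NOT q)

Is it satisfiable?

Unit clause (q) forces q = true.
Unit clause (r) forces r = true.
Unit clause (p) forces p = true.
But (NOT p) is also a unit clause — contradiction.
No assignment satisfies every clause.

Unsatisfiable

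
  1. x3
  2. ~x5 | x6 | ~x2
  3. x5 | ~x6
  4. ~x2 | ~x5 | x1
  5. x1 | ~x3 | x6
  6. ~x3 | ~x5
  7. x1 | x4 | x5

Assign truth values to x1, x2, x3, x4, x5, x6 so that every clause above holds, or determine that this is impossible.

x1: 1,  x2: 1,  x3: 1,  x4: 1,  x5: 0,  x6: 0

Unit clause (x3) forces x3 = 1.
Unit clause (~x5) forces x5 = 0.
Unit clause (~x6) forces x6 = 0.
Unit clause (x1) forces x1 = 1.
No clause remains; x2, x4 are free.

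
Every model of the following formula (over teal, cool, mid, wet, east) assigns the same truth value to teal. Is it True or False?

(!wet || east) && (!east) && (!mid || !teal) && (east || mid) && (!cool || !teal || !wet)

Suppose teal = true.
(!east) alone gives east = false.
(!wet) alone gives wet = false.
(!mid) alone gives mid = false.
That conflicts with the unit clause (mid).
So every satisfying assignment has teal = False.

False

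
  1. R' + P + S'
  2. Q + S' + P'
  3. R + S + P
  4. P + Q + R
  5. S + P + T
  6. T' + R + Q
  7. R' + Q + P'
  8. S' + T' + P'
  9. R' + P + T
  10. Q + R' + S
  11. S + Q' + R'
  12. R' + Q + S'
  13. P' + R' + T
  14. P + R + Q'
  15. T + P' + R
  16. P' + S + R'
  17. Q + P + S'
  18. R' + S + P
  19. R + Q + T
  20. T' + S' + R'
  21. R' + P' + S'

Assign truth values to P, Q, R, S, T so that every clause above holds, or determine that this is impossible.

Try R = 0.
Try S = 0.
Unit clause (P) forces P = 1.
Unit clause (T) forces T = 1.
Unit clause (Q) forces Q = 1.
All clauses are satisfied.

P=1; Q=1; R=0; S=0; T=1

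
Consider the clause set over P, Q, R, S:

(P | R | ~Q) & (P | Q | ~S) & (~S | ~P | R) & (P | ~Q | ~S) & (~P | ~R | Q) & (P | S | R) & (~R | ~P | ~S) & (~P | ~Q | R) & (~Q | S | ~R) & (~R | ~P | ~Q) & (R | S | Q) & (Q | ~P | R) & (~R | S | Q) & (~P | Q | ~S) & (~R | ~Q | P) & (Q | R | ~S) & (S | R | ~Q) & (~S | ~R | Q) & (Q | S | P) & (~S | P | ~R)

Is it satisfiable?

No, unsatisfiable

Branch on P: set P = 1.
Branch on S: set S = 0.
Branch on R: set R = 0.
(~Q) alone gives Q = 0.
But (Q) is also a unit clause — contradiction.
So R must be the other value — set R = 1.
(Q) alone gives Q = 1.
But (~Q) is also a unit clause — contradiction.
Both values of R lead to a conflict.
So S must be the other value — set S = 1.
(R) alone gives R = 1.
But (~R) is also a unit clause — contradiction.
Both values of S lead to a conflict.
So P must be the other value — set P = 0.
Branch on R: set R = 1.
(~Q) alone gives Q = 0.
(~S) alone gives S = 0.
But (S) is also a unit clause — contradiction.
So R must be the other value — set R = 0.
(~Q) alone gives Q = 0.
(~S) alone gives S = 0.
But (S) is also a unit clause — contradiction.
Both values of R lead to a conflict.
Both values of P lead to a conflict.
No assignment satisfies every clause.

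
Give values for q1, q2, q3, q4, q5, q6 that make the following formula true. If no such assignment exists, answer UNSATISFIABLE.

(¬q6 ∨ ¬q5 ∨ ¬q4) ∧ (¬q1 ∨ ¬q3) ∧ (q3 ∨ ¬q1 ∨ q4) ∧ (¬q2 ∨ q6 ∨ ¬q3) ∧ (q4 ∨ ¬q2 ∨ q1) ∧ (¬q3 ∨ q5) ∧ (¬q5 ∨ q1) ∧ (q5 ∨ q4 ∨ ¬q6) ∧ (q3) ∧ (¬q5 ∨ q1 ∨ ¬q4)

(q3) alone gives q3 = True.
(¬q1) alone gives q1 = False.
(q5) alone gives q5 = True.
That conflicts with the unit clause (¬q5).

UNSATISFIABLE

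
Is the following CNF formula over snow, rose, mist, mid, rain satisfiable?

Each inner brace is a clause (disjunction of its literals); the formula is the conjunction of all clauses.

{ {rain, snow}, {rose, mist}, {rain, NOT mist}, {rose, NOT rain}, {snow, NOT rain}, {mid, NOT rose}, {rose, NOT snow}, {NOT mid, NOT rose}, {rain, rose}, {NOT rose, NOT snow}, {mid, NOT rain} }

Unsatisfiable

Suppose rain = true.
From the singleton clause (rose), rose = true.
From the singleton clause (snow), snow = true.
That conflicts with the unit clause (NOT snow).
Backtrack on rain: now try rain = false.
From the singleton clause (snow), snow = true.
From the singleton clause (NOT mist), mist = false.
From the singleton clause (rose), rose = true.
That conflicts with the unit clause (NOT rose).
Neither rain = true nor rain = false works.
No assignment satisfies every clause.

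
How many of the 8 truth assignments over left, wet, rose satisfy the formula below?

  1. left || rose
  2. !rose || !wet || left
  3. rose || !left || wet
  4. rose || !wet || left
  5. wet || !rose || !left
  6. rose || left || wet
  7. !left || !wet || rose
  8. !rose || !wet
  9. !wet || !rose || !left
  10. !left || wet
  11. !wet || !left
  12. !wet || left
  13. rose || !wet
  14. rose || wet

There are 2^3 = 8 truth assignments over (left, wet, rose).
Check each against the 14 clauses (columns in the order left, wet, rose):
  F F F  ✗ fails (left || rose)
  F F T  ✓ satisfies all
  F T F  ✗ fails (left || rose)
  F T T  ✗ fails (!rose || !wet || left)
  T F F  ✗ fails (rose || !left || wet)
  T F T  ✗ fails (wet || !rose || !left)
  T T F  ✗ fails (!left || !wet || rose)
  T T T  ✗ fails (!rose || !wet)
1 of the 8 rows is a model.

1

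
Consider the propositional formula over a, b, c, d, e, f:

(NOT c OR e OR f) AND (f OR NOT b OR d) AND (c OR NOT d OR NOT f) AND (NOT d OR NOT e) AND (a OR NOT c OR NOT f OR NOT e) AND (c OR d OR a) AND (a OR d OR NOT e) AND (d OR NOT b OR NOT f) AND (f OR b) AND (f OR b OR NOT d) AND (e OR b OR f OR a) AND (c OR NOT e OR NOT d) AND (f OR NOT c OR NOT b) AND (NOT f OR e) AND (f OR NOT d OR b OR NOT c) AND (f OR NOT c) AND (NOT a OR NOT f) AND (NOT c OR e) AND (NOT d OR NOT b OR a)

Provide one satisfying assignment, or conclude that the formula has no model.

a ↦ true,  b ↦ true,  c ↦ false,  d ↦ true,  e ↦ false,  f ↦ false

Try d = true.
The clause (NOT e) is unit, so e = false.
The clause (NOT f) is unit, so f = false.
The clause (NOT c) is unit, so c = false.
The clause (b) is unit, so b = true.
The clause (a) is unit, so a = true.
This assignment satisfies each clause.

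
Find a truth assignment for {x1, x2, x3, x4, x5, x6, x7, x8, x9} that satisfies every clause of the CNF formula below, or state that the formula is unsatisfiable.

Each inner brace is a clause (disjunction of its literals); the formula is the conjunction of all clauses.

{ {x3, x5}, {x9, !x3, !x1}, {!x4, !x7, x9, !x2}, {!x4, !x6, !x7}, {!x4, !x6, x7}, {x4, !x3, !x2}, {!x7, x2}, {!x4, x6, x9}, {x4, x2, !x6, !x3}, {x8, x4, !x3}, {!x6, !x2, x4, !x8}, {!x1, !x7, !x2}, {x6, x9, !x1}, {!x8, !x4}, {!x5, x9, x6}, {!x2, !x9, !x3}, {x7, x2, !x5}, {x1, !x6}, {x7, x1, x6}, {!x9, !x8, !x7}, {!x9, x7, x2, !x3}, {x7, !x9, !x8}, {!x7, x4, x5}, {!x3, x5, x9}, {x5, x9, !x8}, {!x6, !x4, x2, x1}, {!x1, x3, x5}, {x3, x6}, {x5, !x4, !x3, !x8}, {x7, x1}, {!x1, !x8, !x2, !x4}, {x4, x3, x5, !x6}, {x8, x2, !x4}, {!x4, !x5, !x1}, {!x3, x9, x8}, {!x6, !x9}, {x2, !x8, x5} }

Try x3 = false.
From the singleton clause (x5), x5 = true.
From the singleton clause (x6), x6 = true.
From the singleton clause (x1), x1 = true.
From the singleton clause (!x4), x4 = false.
From the singleton clause (!x9), x9 = false.
Try x7 = false.
From the singleton clause (x2), x2 = true.
From the singleton clause (!x8), x8 = false.
Every clause now holds.

x1: true, x2: true, x3: false, x4: false, x5: true, x6: true, x7: false, x8: false, x9: false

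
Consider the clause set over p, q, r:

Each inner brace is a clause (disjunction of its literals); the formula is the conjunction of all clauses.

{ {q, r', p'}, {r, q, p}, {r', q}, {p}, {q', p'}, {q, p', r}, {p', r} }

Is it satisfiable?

From the singleton clause (p), p = 1.
From the singleton clause (q'), q = 0.
From the singleton clause (r'), r = 0.
But (r) is also a unit clause — contradiction.
No assignment satisfies every clause.

No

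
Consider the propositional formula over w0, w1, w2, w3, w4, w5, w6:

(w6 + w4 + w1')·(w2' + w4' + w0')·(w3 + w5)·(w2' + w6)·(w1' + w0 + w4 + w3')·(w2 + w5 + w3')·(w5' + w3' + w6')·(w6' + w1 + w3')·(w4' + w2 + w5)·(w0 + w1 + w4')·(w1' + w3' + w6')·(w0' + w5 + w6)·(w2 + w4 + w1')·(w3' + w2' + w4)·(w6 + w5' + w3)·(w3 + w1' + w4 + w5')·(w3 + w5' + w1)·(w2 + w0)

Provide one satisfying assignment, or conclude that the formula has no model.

w0 ↦ 1; w1 ↦ 0; w2 ↦ 0; w3 ↦ 1; w4 ↦ 1; w5 ↦ 1; w6 ↦ 0

Branch on w3: set w3 = 1.
Branch on w2: set w2 = 0.
From the singleton clause (w5), w5 = 1.
From the singleton clause (w6'), w6 = 0.
From the singleton clause (w0), w0 = 1.
Branch on w4: set w4 = 1.
All clauses hold; w1 can take either value.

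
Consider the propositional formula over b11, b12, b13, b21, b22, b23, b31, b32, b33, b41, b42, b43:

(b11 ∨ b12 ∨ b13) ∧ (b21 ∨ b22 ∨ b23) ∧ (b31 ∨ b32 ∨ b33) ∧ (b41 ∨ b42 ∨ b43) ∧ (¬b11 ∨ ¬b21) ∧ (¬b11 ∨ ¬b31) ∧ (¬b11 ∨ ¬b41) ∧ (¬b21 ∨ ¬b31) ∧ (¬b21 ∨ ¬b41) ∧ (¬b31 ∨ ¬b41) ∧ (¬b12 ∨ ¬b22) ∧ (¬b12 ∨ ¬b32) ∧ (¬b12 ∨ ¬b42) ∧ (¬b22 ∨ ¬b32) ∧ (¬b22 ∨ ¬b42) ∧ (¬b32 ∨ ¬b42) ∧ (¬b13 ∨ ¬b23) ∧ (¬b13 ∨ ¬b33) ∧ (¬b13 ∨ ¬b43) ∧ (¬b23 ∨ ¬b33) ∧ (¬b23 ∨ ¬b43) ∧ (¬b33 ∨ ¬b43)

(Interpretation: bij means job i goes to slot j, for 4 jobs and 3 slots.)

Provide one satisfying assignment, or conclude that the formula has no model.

UNSATISFIABLE

Try b11 = False.
Try b12 = True.
(¬b22) alone gives b22 = False.
(¬b32) alone gives b32 = False.
(¬b42) alone gives b42 = False.
Try b21 = True.
(¬b31) alone gives b31 = False.
(b33) alone gives b33 = True.
(¬b41) alone gives b41 = False.
(b43) alone gives b43 = True.
That conflicts with the unit clause (¬b43).
So b21 must be the other value — set b21 = False.
(b23) alone gives b23 = True.
(¬b13) alone gives b13 = False.
(¬b33) alone gives b33 = False.
(b31) alone gives b31 = True.
(¬b41) alone gives b41 = False.
(b43) alone gives b43 = True.
That conflicts with the unit clause (¬b43).
Both values of b21 lead to a conflict.
So b12 must be the other value — set b12 = False.
(b13) alone gives b13 = True.
(¬b23) alone gives b23 = False.
(¬b33) alone gives b33 = False.
(¬b43) alone gives b43 = False.
Try b21 = True.
(¬b31) alone gives b31 = False.
(b32) alone gives b32 = True.
(¬b41) alone gives b41 = False.
(b42) alone gives b42 = True.
That conflicts with the unit clause (¬b42).
So b21 must be the other value — set b21 = False.
(b22) alone gives b22 = True.
(¬b32) alone gives b32 = False.
(b31) alone gives b31 = True.
(¬b41) alone gives b41 = False.
(b42) alone gives b42 = True.
That conflicts with the unit clause (¬b42).
Both values of b21 lead to a conflict.
Both values of b12 lead to a conflict.
So b11 must be the other value — set b11 = True.
(¬b21) alone gives b21 = False.
(¬b31) alone gives b31 = False.
(¬b41) alone gives b41 = False.
Try b22 = True.
(¬b12) alone gives b12 = False.
(¬b32) alone gives b32 = False.
(b33) alone gives b33 = True.
(¬b42) alone gives b42 = False.
(b43) alone gives b43 = True.
That conflicts with the unit clause (¬b43).
So b22 must be the other value — set b22 = False.
(b23) alone gives b23 = True.
(¬b13) alone gives b13 = False.
(¬b33) alone gives b33 = False.
(b32) alone gives b32 = True.
(¬b12) alone gives b12 = False.
(¬b42) alone gives b42 = False.
(b43) alone gives b43 = True.
That conflicts with the unit clause (¬b43).
Both values of b22 lead to a conflict.
Both values of b11 lead to a conflict.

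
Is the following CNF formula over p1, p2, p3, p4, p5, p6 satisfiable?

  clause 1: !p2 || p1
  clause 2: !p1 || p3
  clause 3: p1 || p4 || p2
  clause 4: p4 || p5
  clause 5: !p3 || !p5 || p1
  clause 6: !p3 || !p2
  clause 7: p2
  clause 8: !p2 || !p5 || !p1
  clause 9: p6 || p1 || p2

From the singleton clause (p2), p2 = true.
From the singleton clause (p1), p1 = true.
From the singleton clause (p3), p3 = true.
But (!p3) is also a unit clause — contradiction.
No assignment satisfies every clause.

No, unsatisfiable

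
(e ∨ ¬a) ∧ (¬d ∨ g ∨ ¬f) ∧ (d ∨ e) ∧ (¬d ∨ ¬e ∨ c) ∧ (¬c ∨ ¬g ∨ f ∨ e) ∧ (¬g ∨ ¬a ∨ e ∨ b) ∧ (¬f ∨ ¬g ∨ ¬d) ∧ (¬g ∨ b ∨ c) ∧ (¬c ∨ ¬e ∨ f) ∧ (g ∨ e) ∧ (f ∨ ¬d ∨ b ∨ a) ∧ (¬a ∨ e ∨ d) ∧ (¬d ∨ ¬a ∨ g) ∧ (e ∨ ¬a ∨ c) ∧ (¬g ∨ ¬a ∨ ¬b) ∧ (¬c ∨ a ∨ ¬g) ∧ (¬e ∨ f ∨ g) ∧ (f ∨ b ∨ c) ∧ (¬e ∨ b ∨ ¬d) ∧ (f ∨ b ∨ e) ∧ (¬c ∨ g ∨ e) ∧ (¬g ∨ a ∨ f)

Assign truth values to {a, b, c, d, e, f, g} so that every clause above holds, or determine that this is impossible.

Try e = True.
Try d = False.
Try c = True.
Unit clause (f) forces f = True.
Try a = True.
Try g = False.
No clause remains; b is free.

a ↦ True, b ↦ False, c ↦ True, d ↦ False, e ↦ True, f ↦ True, g ↦ False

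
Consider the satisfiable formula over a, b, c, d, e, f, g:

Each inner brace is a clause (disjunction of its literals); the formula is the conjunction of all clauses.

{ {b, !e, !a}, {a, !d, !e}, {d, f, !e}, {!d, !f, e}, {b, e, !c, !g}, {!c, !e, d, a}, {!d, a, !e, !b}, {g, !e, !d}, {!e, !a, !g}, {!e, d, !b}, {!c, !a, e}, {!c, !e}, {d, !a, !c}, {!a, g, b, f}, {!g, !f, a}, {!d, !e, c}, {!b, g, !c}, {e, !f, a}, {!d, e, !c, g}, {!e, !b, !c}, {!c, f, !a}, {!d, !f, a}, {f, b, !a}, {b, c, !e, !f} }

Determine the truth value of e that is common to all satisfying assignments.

Suppose e = true.
Unit clause (!c) forces c = false.
Unit clause (!d) forces d = false.
Unit clause (f) forces f = true.
Unit clause (!b) forces b = false.
But (b) is also a unit clause — contradiction.
So every satisfying assignment has e = False.

False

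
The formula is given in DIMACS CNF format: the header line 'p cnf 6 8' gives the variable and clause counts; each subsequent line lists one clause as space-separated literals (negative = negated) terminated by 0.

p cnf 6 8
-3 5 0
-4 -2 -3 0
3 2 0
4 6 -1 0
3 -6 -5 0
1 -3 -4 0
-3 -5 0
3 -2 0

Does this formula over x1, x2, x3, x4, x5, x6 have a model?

Branch on x3: set x3 = False.
(x2) alone gives x2 = True.
That conflicts with the unit clause (¬x2).
That branch fails; take x3 = True instead.
(x5) alone gives x5 = True.
That conflicts with the unit clause (¬x5).
Neither x3 = True nor x3 = False works.
No assignment satisfies every clause.

No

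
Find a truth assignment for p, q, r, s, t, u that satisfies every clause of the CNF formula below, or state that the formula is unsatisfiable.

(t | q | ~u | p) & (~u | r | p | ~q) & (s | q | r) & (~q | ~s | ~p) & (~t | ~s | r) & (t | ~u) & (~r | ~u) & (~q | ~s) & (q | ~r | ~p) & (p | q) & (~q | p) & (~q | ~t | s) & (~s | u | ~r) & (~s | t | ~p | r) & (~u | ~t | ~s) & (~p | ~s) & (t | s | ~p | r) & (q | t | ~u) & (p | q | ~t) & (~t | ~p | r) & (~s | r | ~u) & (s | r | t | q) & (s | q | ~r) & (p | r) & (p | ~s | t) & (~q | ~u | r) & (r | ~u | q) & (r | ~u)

p ↦ 1; q ↦ 1; r ↦ 1; s ↦ 0; t ↦ 0; u ↦ 0

Branch on t: set t = 0.
Unit clause (~u) forces u = 0.
Branch on q: set q = 1.
Unit clause (~s) forces s = 0.
Unit clause (p) forces p = 1.
Unit clause (r) forces r = 1.
Every clause now holds.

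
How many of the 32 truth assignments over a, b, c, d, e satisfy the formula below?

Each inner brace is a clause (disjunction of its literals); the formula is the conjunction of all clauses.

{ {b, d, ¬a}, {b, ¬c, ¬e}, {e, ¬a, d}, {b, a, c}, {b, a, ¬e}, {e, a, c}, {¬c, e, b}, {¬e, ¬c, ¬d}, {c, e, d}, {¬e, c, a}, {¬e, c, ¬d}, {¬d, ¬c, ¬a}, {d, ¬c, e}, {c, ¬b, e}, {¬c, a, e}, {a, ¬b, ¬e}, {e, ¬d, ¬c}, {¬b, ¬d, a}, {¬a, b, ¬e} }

3

There are 2^5 = 32 truth assignments over (a, b, c, d, e).
Split on a. With a = True, the clauses containing a are satisfied and ¬a drops from the rest; 3 of the 2^4 = 16 assignments to the other variables satisfy what remains.
With a = False, by the same count on the reduced clause set, 0 assignments work.
(One model: a=T, b=F, c=F, d=T, e=F.)
Total: 3 + 0 = 3.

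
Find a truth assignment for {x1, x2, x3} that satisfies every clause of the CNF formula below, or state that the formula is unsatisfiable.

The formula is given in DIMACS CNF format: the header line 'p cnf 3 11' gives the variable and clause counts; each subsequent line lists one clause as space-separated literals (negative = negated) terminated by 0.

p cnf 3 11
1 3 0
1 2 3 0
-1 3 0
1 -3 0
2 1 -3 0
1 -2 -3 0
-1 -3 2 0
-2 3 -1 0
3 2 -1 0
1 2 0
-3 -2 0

Suppose x1 = True.
Unit clause (x3) forces x3 = True.
Unit clause (x2) forces x2 = True.
Now (¬x2) is unsatisfied and unit — conflict.
Undo x1 and try x1 = False.
Unit clause (x3) forces x3 = True.
Now (¬x3) is unsatisfied and unit — conflict.
Both values of x1 lead to a conflict.

UNSATISFIABLE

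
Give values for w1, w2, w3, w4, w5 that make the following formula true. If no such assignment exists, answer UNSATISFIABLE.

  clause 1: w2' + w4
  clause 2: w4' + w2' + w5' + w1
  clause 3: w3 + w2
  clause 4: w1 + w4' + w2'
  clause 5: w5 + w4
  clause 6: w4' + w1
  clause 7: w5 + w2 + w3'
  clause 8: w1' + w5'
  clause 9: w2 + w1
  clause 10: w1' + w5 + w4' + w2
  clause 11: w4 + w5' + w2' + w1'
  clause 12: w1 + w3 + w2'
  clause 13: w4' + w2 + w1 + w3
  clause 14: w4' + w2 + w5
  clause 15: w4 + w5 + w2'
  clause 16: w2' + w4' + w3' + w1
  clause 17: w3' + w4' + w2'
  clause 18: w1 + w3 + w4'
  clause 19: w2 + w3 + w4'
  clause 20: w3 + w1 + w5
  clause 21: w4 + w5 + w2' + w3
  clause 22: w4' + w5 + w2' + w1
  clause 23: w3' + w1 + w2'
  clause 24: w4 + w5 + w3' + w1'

Suppose w2 = 1.
The clause (w4) is unit, so w4 = 1.
The clause (w1) is unit, so w1 = 1.
The clause (w5') is unit, so w5 = 0.
The clause (w3') is unit, so w3 = 0.
Every clause now holds.

w1=1, w2=1, w3=0, w4=1, w5=0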